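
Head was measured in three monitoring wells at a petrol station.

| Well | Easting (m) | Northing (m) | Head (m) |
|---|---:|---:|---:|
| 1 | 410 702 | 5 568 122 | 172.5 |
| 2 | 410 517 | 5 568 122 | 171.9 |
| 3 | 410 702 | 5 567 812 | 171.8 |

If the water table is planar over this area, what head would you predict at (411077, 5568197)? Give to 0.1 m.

173.9 m

∂h/∂x = (171.9 − 172.5) / (410517 − 410702) = +0.003243
∂h/∂y = (171.8 − 172.5) / (5567812 − 5568122) = +0.002258
h(411077, 5568197) = 172.5 + (+0.003243)·(375) + (+0.002258)·(75) = 172.5 +1.216 +0.169 = 173.886 m.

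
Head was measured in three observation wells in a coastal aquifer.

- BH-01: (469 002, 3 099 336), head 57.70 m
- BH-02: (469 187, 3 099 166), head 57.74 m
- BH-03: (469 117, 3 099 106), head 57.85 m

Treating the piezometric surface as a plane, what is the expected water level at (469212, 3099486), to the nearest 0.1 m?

57.4 m

With h = a·x + b·y + c and BH-01 as origin, the differences give:
  185·a + (-170)·b = +0.04
  115·a + (-230)·b = +0.15
Eliminate b (×(-230) and ×(-170), subtract): -23000·a = 16.300 → a = ∂h/∂x = -0.0007087
Back-substitute: b = ∂h/∂y = -0.001007.
h(469212, 3099486) = 57.70 + (-0.0007087)·(210) + (-0.001007)·(150) = 57.70 -0.149 -0.151 = 57.400 m.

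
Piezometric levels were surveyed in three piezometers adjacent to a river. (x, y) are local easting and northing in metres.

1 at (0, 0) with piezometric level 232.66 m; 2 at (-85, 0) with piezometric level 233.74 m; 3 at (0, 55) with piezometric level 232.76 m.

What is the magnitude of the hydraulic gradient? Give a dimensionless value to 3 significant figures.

∂h/∂x = (233.74 − 232.66) / (-85 − 0) = -0.01271
∂h/∂y = (232.76 − 232.66) / (55 − 0) = +0.001818
|∇h| = √(-0.01271² + 0.001818²) = 0.01284

0.0128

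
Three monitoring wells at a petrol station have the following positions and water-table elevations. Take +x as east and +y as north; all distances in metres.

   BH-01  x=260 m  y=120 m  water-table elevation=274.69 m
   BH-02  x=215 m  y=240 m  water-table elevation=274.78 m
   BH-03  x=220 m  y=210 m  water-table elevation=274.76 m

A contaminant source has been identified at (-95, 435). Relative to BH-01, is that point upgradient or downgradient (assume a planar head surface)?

upgradient

Taking BH-01 as reference: BH-02−BH-01 = (-45, 120, +0.09); BH-03−BH-01 = (-40, 90, +0.07).
Determinant of the coordinate differences = (-45)·90 − (-40)·120 = 750.
∂h/∂x = [(+0.09)·90 − (+0.07)·120] / 750 = -0.0004000
∂h/∂y = [(-45)·(+0.07) − (-40)·(+0.09)] / 750 = +0.0006000
Head at (-95, 435) = 274.69 + (-0.0004000)·(-355) + (+0.0006000)·(315) = 275.02 m.
That is higher than the 274.69 m at BH-01, so the point is upgradient.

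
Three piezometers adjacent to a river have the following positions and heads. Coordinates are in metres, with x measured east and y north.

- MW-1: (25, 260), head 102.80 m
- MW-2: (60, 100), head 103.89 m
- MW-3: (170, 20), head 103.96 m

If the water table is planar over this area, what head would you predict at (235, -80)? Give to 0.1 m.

104.4 m

Taking MW-1 as reference: MW-2−MW-1 = (35, -160, +1.09); MW-3−MW-1 = (145, -240, +1.16).
Determinant of the coordinate differences = 35·(-240) − 145·(-160) = 14800.
∂h/∂x = [(+1.09)·(-240) − (+1.16)·(-160)] / 14800 = -0.005135
∂h/∂y = [35·(+1.16) − 145·(+1.09)] / 14800 = -0.007936
h(235, -80) = 102.80 + (-0.005135)·(210) + (-0.007936)·(-340) = 102.80 -1.078 +2.698 = 104.420 m.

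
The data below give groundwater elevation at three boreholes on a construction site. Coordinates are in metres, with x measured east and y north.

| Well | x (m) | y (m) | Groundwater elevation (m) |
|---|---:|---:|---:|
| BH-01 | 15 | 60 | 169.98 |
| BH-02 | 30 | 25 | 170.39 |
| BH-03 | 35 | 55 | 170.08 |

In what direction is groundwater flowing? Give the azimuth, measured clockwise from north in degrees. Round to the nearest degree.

With h = a·x + b·y + c and BH-01 as origin, the differences give:
  15·a + (-35)·b = +0.41
  20·a + (-5)·b = +0.10
Eliminate b (×(-5) and ×(-35), subtract): 625·a = 1.450 → a = ∂h/∂x = +0.002320
Back-substitute: b = ∂h/∂y = -0.01072.
Flow direction (−∇h) has components (-0.002320 E, +0.01072 N).
Azimuth = atan2(E, N) = atan2(-0.002320, +0.01072) = 347.8° ≈ 348°.

348°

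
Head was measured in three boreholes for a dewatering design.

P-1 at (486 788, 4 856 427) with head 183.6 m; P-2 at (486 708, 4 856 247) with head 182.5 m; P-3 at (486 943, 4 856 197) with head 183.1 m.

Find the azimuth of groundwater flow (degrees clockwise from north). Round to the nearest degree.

Three-point gradient (reference P-1): Δ to P-2 = (-80, -180, -1.1), Δ to P-3 = (155, -230, -0.5).
∂h/∂x = +0.003521, ∂h/∂y = +0.004546 (det = 46300).
Flow direction (−∇h) has components (-0.003521 E, -0.004546 N).
Azimuth = atan2(E, N) = atan2(-0.003521, -0.004546) = 217.8° ≈ 218°.

218°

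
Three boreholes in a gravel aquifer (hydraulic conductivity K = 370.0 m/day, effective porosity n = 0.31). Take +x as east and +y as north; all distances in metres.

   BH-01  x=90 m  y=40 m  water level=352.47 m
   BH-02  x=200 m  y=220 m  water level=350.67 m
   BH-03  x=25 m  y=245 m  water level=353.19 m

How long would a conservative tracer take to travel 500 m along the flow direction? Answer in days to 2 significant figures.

Taking BH-01 as reference: BH-02−BH-01 = (110, 180, -1.80); BH-03−BH-01 = (-65, 205, +0.72).
Determinant of the coordinate differences = 110·205 − (-65)·180 = 34250.
∂h/∂x = [(-1.80)·205 − (+0.72)·180] / 34250 = -0.01456
∂h/∂y = [110·(+0.72) − (-65)·(-1.80)] / 34250 = -0.001104
|∇h| = √(-0.01456² + -0.001104²) = 0.0146
Seepage velocity v = K·i/n = 370.0 × 0.0146 / 0.31 = 17.43 m/day.
t = 500 / 17.43 = 28.69 days.

29 days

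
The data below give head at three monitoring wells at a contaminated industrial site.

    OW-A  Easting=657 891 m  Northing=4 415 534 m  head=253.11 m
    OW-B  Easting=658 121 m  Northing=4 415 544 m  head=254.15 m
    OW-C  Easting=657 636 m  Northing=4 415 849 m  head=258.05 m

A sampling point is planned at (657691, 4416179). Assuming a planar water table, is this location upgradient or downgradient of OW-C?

upgradient

With h = a·x + b·y + c and OW-A as origin, the differences give:
  230·a + 10·b = +1.04
  (-255)·a + 315·b = +4.94
Eliminate b (×315 and ×10, subtract): 75000·a = 278.200 → a = ∂h/∂x = +0.003709
Back-substitute: b = ∂h/∂y = +0.01869.
Head at (657691, 4416179) = 253.11 + (+0.003709)·(-200) + (+0.01869)·(645) = 264.42 m.
That is higher than the 258.05 m at OW-C, so the point is upgradient.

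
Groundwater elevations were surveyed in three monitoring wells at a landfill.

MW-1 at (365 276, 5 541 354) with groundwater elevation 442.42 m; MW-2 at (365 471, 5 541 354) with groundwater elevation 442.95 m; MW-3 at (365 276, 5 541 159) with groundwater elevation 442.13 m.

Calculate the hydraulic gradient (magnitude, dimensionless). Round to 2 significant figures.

0.0031

∂h/∂x = (442.95 − 442.42) / (365471 − 365276) = +0.002718
∂h/∂y = (442.13 − 442.42) / (5541159 − 5541354) = +0.001487
|∇h| = √(0.002718² + 0.001487²) = 0.003098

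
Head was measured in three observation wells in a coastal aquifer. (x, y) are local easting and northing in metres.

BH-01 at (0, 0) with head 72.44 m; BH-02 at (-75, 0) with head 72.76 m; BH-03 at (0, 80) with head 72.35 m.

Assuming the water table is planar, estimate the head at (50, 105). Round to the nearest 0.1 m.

72.1 m

∂h/∂x = (72.76 − 72.44) / (-75 − 0) = -0.004267
∂h/∂y = (72.35 − 72.44) / (80 − 0) = -0.001125
h(50, 105) = 72.44 + (-0.004267)·(50) + (-0.001125)·(105) = 72.44 -0.213 -0.118 = 72.109 m.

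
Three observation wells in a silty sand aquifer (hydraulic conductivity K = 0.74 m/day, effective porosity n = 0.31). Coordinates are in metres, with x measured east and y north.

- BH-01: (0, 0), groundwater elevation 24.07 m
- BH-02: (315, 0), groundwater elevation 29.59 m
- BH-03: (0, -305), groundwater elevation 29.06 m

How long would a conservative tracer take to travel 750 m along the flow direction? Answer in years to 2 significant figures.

36 years

∂h/∂x = (29.59 − 24.07) / (315 − 0) = +0.01752
∂h/∂y = (29.06 − 24.07) / (-305 − 0) = -0.01636
|∇h| = √(0.01752² + -0.01636²) = 0.02397
Seepage velocity v = K·i/n = 0.74 × 0.02397 / 0.31 = 0.05722 m/day.
t = 750 / 0.05722 = 1.311e+04 days = 35.9 years.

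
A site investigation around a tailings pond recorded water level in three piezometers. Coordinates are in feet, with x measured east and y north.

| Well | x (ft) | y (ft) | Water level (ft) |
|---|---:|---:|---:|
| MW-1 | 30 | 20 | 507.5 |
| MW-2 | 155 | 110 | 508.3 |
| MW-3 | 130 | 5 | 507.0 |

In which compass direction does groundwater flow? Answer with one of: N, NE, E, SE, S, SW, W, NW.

S

With h = a·x + b·y + c and MW-1 as origin, the differences give:
  125·a + 90·b = +0.8
  100·a + (-15)·b = -0.5
Eliminate b (×(-15) and ×90, subtract): -10875·a = 33.00 → a = ∂h/∂x = -0.003034
Back-substitute: b = ∂h/∂y = +0.01310.
Flow = −∇h = (+0.003034 east, -0.01310 north), which points south.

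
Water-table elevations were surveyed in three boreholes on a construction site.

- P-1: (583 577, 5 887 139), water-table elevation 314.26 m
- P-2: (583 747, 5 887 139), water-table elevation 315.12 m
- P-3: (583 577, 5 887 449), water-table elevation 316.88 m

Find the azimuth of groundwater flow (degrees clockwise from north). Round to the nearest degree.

211°

∂h/∂x = (315.12 − 314.26) / (583747 − 583577) = +0.005059
∂h/∂y = (316.88 − 314.26) / (5887449 − 5887139) = +0.008452
Flow direction (−∇h) has components (-0.005059 E, -0.008452 N).
Azimuth = atan2(E, N) = atan2(-0.005059, -0.008452) = 210.9° ≈ 211°.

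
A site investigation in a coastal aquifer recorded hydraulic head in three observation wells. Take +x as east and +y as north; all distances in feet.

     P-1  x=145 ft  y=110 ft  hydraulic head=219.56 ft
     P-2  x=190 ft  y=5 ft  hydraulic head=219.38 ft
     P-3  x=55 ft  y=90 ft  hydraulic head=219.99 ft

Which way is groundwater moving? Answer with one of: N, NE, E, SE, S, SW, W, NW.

E

Differences from P-1: to P-2 (Δx, Δy, Δh) = (45, -105, -0.18); to P-3 = (-90, -20, +0.43).
Determinant of the coordinate differences = 45·(-20) − (-90)·(-105) = -10350.
∂h/∂x = [(-0.18)·(-20) − (+0.43)·(-105)] / -10350 = -0.004710
∂h/∂y = [45·(+0.43) − (-90)·(-0.18)] / -10350 = -0.0003043
Flow = −∇h = (+0.004710 east, +0.0003043 north), which points east.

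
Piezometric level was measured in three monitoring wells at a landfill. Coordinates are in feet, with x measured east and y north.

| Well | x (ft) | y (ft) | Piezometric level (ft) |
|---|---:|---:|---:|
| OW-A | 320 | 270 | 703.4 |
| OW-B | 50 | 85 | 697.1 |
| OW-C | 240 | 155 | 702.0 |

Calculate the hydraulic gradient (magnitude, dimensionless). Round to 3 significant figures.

Differences from OW-A: to OW-B (Δx, Δy, Δh) = (-270, -185, -6.3); to OW-C = (-80, -115, -1.4).
Solve a·Δx + b·Δy = Δh: det = (-270)·(-115) − (-80)·(-185) = 16250.
∂h/∂x = [(-6.3)·(-115) − (-1.4)·(-185)] / 16250 = +0.02865
∂h/∂y = [(-270)·(-1.4) − (-80)·(-6.3)] / 16250 = -0.007754
|∇h| = √(0.02865² + -0.007754²) = 0.02968

0.0297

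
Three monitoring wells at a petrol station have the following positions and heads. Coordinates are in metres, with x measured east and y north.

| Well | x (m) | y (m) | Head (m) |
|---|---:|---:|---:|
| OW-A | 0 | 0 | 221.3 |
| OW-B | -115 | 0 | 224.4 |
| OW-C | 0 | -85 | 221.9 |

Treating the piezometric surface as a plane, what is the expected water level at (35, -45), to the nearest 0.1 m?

∂h/∂x = (224.4 − 221.3) / (-115 − 0) = -0.02696
∂h/∂y = (221.9 − 221.3) / (-85 − 0) = -0.007059
h(35, -45) = 221.3 + (-0.02696)·(35) + (-0.007059)·(-45) = 221.3 -0.943 +0.318 = 220.674 m.

220.7 m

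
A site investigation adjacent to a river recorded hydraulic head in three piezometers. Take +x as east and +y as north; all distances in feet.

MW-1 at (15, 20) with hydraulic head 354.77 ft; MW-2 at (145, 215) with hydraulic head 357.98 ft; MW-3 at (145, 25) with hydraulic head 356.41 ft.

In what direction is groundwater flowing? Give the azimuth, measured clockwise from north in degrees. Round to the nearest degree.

Differences from MW-1: to MW-2 (Δx, Δy, Δh) = (130, 195, +3.21); to MW-3 = (130, 5, +1.64).
Determinant of the coordinate differences = 130·5 − 130·195 = -24700.
∂h/∂x = [(+3.21)·5 − (+1.64)·195] / -24700 = +0.01230
∂h/∂y = [130·(+1.64) − 130·(+3.21)] / -24700 = +0.008263
Flow direction (−∇h) has components (-0.01230 E, -0.008263 N).
Azimuth = atan2(E, N) = atan2(-0.01230, -0.008263) = 236.1° ≈ 236°.

236°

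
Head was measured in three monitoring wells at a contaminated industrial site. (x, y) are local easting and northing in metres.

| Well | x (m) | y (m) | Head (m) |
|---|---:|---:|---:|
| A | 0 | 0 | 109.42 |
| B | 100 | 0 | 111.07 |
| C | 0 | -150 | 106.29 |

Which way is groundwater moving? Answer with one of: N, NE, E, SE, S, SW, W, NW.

∂h/∂x = (111.07 − 109.42) / (100 − 0) = +0.01650
∂h/∂y = (106.29 − 109.42) / (-150 − 0) = +0.02087
Flow = −∇h = (-0.01650 east, -0.02087 north), which points southwest.

SW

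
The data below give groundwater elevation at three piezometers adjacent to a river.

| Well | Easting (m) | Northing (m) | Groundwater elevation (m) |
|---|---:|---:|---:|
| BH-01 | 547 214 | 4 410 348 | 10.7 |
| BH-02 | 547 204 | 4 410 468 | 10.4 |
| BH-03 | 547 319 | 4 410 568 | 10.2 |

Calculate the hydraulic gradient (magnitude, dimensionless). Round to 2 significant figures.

0.0025

With h = a·x + b·y + c and BH-01 as origin, the differences give:
  (-10)·a + 120·b = -0.3
  105·a + 220·b = -0.5
Eliminate b (×220 and ×120, subtract): -14800·a = -6.00 → a = ∂h/∂x = +0.0004054
Back-substitute: b = ∂h/∂y = -0.002466.
|∇h| = √(0.0004054² + -0.002466²) = 0.002499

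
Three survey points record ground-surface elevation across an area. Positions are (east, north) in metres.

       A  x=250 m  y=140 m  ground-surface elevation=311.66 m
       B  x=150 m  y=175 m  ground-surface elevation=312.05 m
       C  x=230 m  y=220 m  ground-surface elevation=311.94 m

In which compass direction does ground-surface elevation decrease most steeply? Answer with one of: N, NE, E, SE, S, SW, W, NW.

With z = a·x + b·y + c and A as origin, the differences give:
  (-100)·a + 35·b = +0.39
  (-20)·a + 80·b = +0.28
Eliminate b (×80 and ×35, subtract): -7300·a = 21.400 → a = ∂z/∂x = -0.002932
Back-substitute: b = ∂z/∂y = +0.002767.
Steepest decrease is along −∇f = (+0.002932 E, -0.002767 N) → southeast.

SE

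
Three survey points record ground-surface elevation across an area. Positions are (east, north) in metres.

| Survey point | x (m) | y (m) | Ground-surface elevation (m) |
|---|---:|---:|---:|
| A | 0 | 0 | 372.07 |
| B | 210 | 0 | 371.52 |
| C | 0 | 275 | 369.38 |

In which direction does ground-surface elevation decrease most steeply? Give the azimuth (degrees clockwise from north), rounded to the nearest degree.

015°

∂z/∂x = (371.52 − 372.07) / (210 − 0) = -0.002619
∂z/∂y = (369.38 − 372.07) / (275 − 0) = -0.009782
Steepest decrease is along −∇f: components (+0.002619 E, +0.009782 N).
Azimuth = atan2(+0.002619, +0.009782) = 15.0° ≈ 015°.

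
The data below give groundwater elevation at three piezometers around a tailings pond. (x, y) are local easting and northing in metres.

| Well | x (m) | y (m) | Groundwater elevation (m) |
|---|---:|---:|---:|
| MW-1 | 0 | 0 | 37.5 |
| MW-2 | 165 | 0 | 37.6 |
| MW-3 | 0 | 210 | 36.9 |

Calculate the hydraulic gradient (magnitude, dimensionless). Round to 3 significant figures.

0.00292

∂h/∂x = (37.6 − 37.5) / (165 − 0) = +0.0006061
∂h/∂y = (36.9 − 37.5) / (210 − 0) = -0.002857
|∇h| = √(0.0006061² + -0.002857²) = 0.002921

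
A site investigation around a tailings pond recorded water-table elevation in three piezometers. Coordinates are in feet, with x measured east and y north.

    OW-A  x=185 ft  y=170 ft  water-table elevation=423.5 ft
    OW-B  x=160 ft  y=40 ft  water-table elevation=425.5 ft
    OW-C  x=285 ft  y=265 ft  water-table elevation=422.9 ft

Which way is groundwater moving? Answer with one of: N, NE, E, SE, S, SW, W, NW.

NW

Differences from OW-A: to OW-B (Δx, Δy, Δh) = (-25, -130, +2.0); to OW-C = (100, 95, -0.6).
Determinant of the coordinate differences = (-25)·95 − 100·(-130) = 10625.
∂h/∂x = [(+2.0)·95 − (-0.6)·(-130)] / 10625 = +0.01054
∂h/∂y = [(-25)·(-0.6) − 100·(+2.0)] / 10625 = -0.01741
Flow = −∇h = (-0.01054 east, +0.01741 north), which points northwest.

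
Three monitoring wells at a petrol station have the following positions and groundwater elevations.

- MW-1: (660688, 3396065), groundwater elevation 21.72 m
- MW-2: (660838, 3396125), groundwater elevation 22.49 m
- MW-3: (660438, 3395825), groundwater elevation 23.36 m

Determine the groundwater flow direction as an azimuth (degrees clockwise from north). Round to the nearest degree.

Taking MW-1 as reference: MW-2−MW-1 = (150, 60, +0.77); MW-3−MW-1 = (-250, -240, +1.64).
Solve a·Δx + b·Δy = Δh: det = 150·(-240) − (-250)·60 = -21000.
∂h/∂x = [(+0.77)·(-240) − (+1.64)·60] / -21000 = +0.01349
∂h/∂y = [150·(+1.64) − (-250)·(+0.77)] / -21000 = -0.02088
Flow direction (−∇h) has components (-0.01349 E, +0.02088 N).
Azimuth = atan2(E, N) = atan2(-0.01349, +0.02088) = 327.1° ≈ 327°.

327°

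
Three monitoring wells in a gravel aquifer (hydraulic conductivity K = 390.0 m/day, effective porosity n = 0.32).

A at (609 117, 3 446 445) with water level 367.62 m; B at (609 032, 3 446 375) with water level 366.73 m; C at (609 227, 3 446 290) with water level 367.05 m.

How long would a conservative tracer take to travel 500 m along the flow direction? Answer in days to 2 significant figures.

Taking A as reference: B−A = (-85, -70, -0.89); C−A = (110, -155, -0.57).
Solve a·Δx + b·Δy = Δh: det = (-85)·(-155) − 110·(-70) = 20875.
∂h/∂x = [(-0.89)·(-155) − (-0.57)·(-70)] / 20875 = +0.004697
∂h/∂y = [(-85)·(-0.57) − 110·(-0.89)] / 20875 = +0.007011
|∇h| = √(0.004697² + 0.007011²) = 0.008439
Seepage velocity v = K·i/n = 390.0 × 0.008439 / 0.32 = 10.29 m/day.
t = 500 / 10.29 = 48.59 days.

49 days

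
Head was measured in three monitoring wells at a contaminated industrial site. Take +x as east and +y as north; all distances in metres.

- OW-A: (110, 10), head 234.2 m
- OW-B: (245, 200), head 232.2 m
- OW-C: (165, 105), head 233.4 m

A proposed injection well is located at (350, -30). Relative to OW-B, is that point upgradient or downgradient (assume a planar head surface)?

downgradient

With h = a·x + b·y + c and OW-A as origin, the differences give:
  135·a + 190·b = -2.0
  55·a + 95·b = -0.8
Eliminate b (×95 and ×190, subtract): 2375·a = -38.00 → a = ∂h/∂x = -0.01600
Back-substitute: b = ∂h/∂y = +0.0008421.
Head at (350, -30) = 234.2 + (-0.01600)·(240) + (+0.0008421)·(-40) = 230.33 m.
That is lower than the 232.2 m at OW-B, so the point is downgradient.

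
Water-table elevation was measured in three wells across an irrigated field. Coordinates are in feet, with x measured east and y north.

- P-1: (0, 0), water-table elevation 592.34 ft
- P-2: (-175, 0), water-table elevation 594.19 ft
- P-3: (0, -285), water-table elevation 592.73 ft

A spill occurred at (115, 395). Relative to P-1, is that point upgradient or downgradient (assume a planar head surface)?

downgradient

∂h/∂x = (594.19 − 592.34) / (-175 − 0) = -0.01057
∂h/∂y = (592.73 − 592.34) / (-285 − 0) = -0.001368
Head at (115, 395) = 592.34 + (-0.01057)·(115) + (-0.001368)·(395) = 590.58 ft.
That is lower than the 592.34 ft at P-1, so the point is downgradient.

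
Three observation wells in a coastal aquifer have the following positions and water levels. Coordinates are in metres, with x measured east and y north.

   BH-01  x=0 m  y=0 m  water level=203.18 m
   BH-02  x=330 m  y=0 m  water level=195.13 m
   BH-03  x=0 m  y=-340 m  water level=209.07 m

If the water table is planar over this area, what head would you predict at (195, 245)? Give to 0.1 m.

194.2 m

∂h/∂x = (195.13 − 203.18) / (330 − 0) = -0.02439
∂h/∂y = (209.07 − 203.18) / (-340 − 0) = -0.01732
h(195, 245) = 203.18 + (-0.02439)·(195) + (-0.01732)·(245) = 203.18 -4.757 -4.244 = 194.179 m.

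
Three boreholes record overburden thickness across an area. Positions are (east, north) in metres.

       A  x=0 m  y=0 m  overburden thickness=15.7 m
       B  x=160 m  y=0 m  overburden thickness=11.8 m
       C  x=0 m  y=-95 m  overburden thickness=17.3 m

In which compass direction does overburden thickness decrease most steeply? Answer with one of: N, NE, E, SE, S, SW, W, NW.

∂d/∂x = (11.8 − 15.7) / (160 − 0) = -0.02437
∂d/∂y = (17.3 − 15.7) / (-95 − 0) = -0.01684
Steepest decrease is along −∇f = (+0.02437 E, +0.01684 N) → northeast.

NE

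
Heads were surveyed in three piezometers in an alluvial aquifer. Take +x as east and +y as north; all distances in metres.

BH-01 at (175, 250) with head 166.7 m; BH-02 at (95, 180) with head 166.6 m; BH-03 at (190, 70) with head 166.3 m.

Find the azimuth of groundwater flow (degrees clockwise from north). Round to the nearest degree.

Taking BH-01 as reference: BH-02−BH-01 = (-80, -70, -0.1); BH-03−BH-01 = (15, -180, -0.4).
Solve a·Δx + b·Δy = Δh: det = (-80)·(-180) − 15·(-70) = 15450.
∂h/∂x = [(-0.1)·(-180) − (-0.4)·(-70)] / 15450 = -0.0006472
∂h/∂y = [(-80)·(-0.4) − 15·(-0.1)] / 15450 = +0.002168
Flow direction (−∇h) has components (+0.0006472 E, -0.002168 N).
Azimuth = atan2(E, N) = atan2(+0.0006472, -0.002168) = 163.4° ≈ 163°.

163°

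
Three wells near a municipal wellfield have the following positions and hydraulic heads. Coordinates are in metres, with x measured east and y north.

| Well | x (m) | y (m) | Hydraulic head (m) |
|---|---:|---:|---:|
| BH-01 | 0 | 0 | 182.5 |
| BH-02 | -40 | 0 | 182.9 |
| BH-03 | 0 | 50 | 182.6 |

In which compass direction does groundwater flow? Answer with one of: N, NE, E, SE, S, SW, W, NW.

E

∂h/∂x = (182.9 − 182.5) / (-40 − 0) = -0.01000
∂h/∂y = (182.6 − 182.5) / (50 − 0) = +0.002000
Flow = −∇h = (+0.01000 east, -0.002000 north), which points east.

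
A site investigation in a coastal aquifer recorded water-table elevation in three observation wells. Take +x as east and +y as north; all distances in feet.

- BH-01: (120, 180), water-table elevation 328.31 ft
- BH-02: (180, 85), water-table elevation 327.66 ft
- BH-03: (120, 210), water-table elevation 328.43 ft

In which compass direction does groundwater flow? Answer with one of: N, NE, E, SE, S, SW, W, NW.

SE

Differences from BH-01: to BH-02 (Δx, Δy, Δh) = (60, -95, -0.65); to BH-03 = (0, 30, +0.12).
Determinant of the coordinate differences = 60·30 − 0·(-95) = 1800.
∂h/∂x = [(-0.65)·30 − (+0.12)·(-95)] / 1800 = -0.004500
∂h/∂y = [60·(+0.12) − 0·(-0.65)] / 1800 = +0.004000
Flow = −∇h = (+0.004500 east, -0.004000 north), which points southeast.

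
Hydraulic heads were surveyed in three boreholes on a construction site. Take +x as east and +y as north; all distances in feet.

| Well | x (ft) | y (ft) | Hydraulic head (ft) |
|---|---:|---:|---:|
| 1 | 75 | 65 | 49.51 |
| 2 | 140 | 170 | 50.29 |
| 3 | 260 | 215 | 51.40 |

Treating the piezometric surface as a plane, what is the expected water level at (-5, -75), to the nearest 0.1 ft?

48.5 ft

Taking 1 as reference: 2−1 = (65, 105, +0.78); 3−1 = (185, 150, +1.89).
Solve a·Δx + b·Δy = Δh: det = 65·150 − 185·105 = -9675.
∂h/∂x = [(+0.78)·150 − (+1.89)·105] / -9675 = +0.008419
∂h/∂y = [65·(+1.89) − 185·(+0.78)] / -9675 = +0.002217
h(-5, -75) = 49.51 + (+0.008419)·(-80) + (+0.002217)·(-140) = 49.51 -0.673 -0.310 = 48.526 ft.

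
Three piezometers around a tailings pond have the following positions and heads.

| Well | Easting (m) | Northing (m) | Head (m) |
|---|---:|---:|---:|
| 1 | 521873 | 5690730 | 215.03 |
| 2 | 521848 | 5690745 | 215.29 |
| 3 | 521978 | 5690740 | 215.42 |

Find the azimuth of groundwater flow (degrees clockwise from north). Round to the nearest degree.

185°

With h = a·x + b·y + c and 1 as origin, the differences give:
  (-25)·a + 15·b = +0.26
  105·a + 10·b = +0.39
Eliminate b (×10 and ×15, subtract): -1825·a = -3.250 → a = ∂h/∂x = +0.001781
Back-substitute: b = ∂h/∂y = +0.02030.
Flow direction (−∇h) has components (-0.001781 E, -0.02030 N).
Azimuth = atan2(E, N) = atan2(-0.001781, -0.02030) = 185.0° ≈ 185°.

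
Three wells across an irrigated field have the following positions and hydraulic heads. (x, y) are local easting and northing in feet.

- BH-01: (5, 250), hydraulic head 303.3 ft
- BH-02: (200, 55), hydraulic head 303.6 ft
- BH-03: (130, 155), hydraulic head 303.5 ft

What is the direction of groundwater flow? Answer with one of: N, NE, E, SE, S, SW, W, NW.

W

Taking BH-01 as reference: BH-02−BH-01 = (195, -195, +0.3); BH-03−BH-01 = (125, -95, +0.2).
Solve a·Δx + b·Δy = Δh: det = 195·(-95) − 125·(-195) = 5850.
∂h/∂x = [(+0.3)·(-95) − (+0.2)·(-195)] / 5850 = +0.001795
∂h/∂y = [195·(+0.2) − 125·(+0.3)] / 5850 = +0.0002564
Flow = −∇h = (-0.001795 east, -0.0002564 north), which points west.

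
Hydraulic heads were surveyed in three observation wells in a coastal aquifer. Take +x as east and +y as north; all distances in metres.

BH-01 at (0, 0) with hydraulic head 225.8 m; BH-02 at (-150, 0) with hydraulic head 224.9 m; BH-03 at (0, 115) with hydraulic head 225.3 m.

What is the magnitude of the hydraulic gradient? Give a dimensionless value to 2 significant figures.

0.0074

∂h/∂x = (224.9 − 225.8) / (-150 − 0) = +0.006000
∂h/∂y = (225.3 − 225.8) / (115 − 0) = -0.004348
|∇h| = √(0.006000² + -0.004348²) = 0.00741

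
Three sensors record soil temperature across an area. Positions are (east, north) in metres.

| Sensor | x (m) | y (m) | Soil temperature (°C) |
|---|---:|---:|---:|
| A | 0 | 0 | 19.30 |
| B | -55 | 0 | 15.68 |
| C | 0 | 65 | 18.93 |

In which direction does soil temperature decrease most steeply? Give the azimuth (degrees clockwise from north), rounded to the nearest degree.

∂T/∂x = (15.68 − 19.30) / (-55 − 0) = +0.06582
∂T/∂y = (18.93 − 19.30) / (65 − 0) = -0.005692
Steepest decrease is along −∇f: components (-0.06582 E, +0.005692 N).
Azimuth = atan2(-0.06582, +0.005692) = 274.9° ≈ 275°.

275°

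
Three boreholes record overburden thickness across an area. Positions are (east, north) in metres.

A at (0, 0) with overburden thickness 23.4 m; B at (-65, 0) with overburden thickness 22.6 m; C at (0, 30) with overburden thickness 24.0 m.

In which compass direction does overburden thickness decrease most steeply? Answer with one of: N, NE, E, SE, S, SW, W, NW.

∂d/∂x = (22.6 − 23.4) / (-65 − 0) = +0.01231
∂d/∂y = (24.0 − 23.4) / (30 − 0) = +0.02000
Steepest decrease is along −∇f = (-0.01231 E, -0.02000 N) → southwest.

SW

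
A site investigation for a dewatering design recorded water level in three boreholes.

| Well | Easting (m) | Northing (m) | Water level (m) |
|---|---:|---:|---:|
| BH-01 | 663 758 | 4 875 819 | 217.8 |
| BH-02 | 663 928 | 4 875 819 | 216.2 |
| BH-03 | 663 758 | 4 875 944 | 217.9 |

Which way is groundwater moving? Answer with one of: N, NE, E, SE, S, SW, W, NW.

∂h/∂x = (216.2 − 217.8) / (663928 − 663758) = -0.009412
∂h/∂y = (217.9 − 217.8) / (4875944 − 4875819) = +0.0008000
Flow = −∇h = (+0.009412 east, -0.0008000 north), which points east.

E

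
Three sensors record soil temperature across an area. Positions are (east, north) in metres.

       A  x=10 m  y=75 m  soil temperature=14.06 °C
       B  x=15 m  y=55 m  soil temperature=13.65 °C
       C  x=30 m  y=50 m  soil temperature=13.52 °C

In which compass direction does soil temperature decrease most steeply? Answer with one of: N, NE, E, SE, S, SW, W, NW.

S

Taking A as reference: B−A = (5, -20, -0.41); C−A = (20, -25, -0.54).
Solve a·Δx + b·Δy = ΔT: det = 5·(-25) − 20·(-20) = 275.
∂T/∂x = [(-0.41)·(-25) − (-0.54)·(-20)] / 275 = -0.002000
∂T/∂y = [5·(-0.54) − 20·(-0.41)] / 275 = +0.02000
Steepest decrease is along −∇f = (+0.002000 E, -0.02000 N) → south.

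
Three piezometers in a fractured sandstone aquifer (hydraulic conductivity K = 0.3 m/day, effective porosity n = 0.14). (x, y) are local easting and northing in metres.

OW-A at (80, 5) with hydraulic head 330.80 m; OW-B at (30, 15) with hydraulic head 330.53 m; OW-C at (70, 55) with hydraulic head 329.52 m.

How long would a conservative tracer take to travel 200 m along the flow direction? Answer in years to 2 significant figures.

Three-point gradient (reference OW-A): Δ to OW-B = (-50, 10, -0.27), Δ to OW-C = (-10, 50, -1.28).
∂h/∂x = +0.0002917, ∂h/∂y = -0.02554 (det = -2400).
|∇h| = √(0.0002917² + -0.02554²) = 0.02554
Seepage velocity v = K·i/n = 0.3 × 0.02554 / 0.14 = 0.05473 m/day.
t = 200 / 0.05473 = 3654 days = 10 years.

10 years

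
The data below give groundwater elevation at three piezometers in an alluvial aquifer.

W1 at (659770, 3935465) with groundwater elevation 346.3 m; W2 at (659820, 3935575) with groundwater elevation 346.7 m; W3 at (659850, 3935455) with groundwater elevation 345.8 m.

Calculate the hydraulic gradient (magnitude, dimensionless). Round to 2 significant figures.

0.0082

Differences from W1: to W2 (Δx, Δy, Δh) = (50, 110, +0.4); to W3 = (80, -10, -0.5).
Determinant of the coordinate differences = 50·(-10) − 80·110 = -9300.
∂h/∂x = [(+0.4)·(-10) − (-0.5)·110] / -9300 = -0.005484
∂h/∂y = [50·(-0.5) − 80·(+0.4)] / -9300 = +0.006129
|∇h| = √(-0.005484² + 0.006129²) = 0.008224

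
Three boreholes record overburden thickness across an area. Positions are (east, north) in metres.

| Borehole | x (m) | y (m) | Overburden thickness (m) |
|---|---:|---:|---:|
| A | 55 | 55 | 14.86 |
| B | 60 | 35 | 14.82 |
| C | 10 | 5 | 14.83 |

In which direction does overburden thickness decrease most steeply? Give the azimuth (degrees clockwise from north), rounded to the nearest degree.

144°

Three-point gradient (reference A): Δ to B = (5, -20, -0.04), Δ to C = (-45, -50, -0.03).
∂d/∂x = -0.001217, ∂d/∂y = +0.001696 (det = -1150).
Steepest decrease is along −∇f: components (+0.001217 E, -0.001696 N).
Azimuth = atan2(+0.001217, -0.001696) = 144.3° ≈ 144°.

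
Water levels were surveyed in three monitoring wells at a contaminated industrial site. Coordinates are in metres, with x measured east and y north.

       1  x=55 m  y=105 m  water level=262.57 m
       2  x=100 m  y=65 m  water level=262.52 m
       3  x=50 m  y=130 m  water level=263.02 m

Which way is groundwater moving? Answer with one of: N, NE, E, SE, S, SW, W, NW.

Differences from 1: to 2 (Δx, Δy, Δh) = (45, -40, -0.05); to 3 = (-5, 25, +0.45).
Solve a·Δx + b·Δy = Δh: det = 45·25 − (-5)·(-40) = 925.
∂h/∂x = [(-0.05)·25 − (+0.45)·(-40)] / 925 = +0.01811
∂h/∂y = [45·(+0.45) − (-5)·(-0.05)] / 925 = +0.02162
Flow = −∇h = (-0.01811 east, -0.02162 north), which points southwest.

SW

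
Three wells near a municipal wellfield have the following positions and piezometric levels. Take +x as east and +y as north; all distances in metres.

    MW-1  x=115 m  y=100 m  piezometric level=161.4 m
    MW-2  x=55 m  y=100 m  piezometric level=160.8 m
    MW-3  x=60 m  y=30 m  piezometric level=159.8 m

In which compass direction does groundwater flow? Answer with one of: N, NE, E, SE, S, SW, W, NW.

SW

With h = a·x + b·y + c and MW-1 as origin, the differences give:
  (-60)·a + 0·b = -0.6
  (-55)·a + (-70)·b = -1.6
Eliminate b (×(-70) and ×0, subtract): 4200·a = 42.00 → a = ∂h/∂x = +0.010000
Back-substitute: b = ∂h/∂y = +0.01500.
Flow = −∇h = (-0.010000 east, -0.01500 north), which points southwest.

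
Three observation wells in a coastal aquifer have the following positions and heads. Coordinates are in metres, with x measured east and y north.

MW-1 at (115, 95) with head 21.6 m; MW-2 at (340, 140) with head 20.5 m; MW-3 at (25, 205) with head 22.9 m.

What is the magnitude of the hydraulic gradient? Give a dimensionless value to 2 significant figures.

Taking MW-1 as reference: MW-2−MW-1 = (225, 45, -1.1); MW-3−MW-1 = (-90, 110, +1.3).
Solve a·Δx + b·Δy = Δh: det = 225·110 − (-90)·45 = 28800.
∂h/∂x = [(-1.1)·110 − (+1.3)·45] / 28800 = -0.006233
∂h/∂y = [225·(+1.3) − (-90)·(-1.1)] / 28800 = +0.006719
|∇h| = √(-0.006233² + 0.006719²) = 0.009165

0.0092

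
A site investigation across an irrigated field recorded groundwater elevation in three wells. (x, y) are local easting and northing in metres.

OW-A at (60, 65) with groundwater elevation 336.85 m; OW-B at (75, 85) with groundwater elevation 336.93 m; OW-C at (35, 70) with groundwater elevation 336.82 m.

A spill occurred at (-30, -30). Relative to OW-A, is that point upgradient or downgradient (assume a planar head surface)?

With h = a·x + b·y + c and OW-A as origin, the differences give:
  15·a + 20·b = +0.08
  (-25)·a + 5·b = -0.03
Eliminate b (×5 and ×20, subtract): 575·a = 1.000 → a = ∂h/∂x = +0.001739
Back-substitute: b = ∂h/∂y = +0.002696.
Head at (-30, -30) = 336.85 + (+0.001739)·(-90) + (+0.002696)·(-95) = 336.44 m.
That is lower than the 336.85 m at OW-A, so the point is downgradient.

downgradient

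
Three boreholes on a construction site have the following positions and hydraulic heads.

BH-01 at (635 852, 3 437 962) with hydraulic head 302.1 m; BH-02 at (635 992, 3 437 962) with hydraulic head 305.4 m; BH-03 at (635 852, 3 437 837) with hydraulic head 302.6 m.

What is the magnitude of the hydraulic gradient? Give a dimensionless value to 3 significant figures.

∂h/∂x = (305.4 − 302.1) / (635992 − 635852) = +0.02357
∂h/∂y = (302.6 − 302.1) / (3437837 − 3437962) = -0.004000
|∇h| = √(0.02357² + -0.004000²) = 0.02391

0.0239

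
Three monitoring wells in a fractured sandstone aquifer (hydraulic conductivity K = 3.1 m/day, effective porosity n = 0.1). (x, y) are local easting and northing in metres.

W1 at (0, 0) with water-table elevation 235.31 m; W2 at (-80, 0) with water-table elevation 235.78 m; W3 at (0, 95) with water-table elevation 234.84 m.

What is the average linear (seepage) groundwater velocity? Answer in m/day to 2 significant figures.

∂h/∂x = (235.78 − 235.31) / (-80 − 0) = -0.005875
∂h/∂y = (234.84 − 235.31) / (95 − 0) = -0.004947
|∇h| = √(-0.005875² + -0.004947²) = 0.00768
Seepage velocity v = K·i/n = 3.1 × 0.00768 / 0.1 = 0.2381 m/day.

0.24 m/day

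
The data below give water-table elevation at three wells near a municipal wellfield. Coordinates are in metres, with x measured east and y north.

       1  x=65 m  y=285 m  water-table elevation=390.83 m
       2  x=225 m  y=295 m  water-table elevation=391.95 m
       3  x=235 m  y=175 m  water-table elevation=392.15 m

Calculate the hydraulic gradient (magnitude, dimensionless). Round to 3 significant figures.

0.00715

Taking 1 as reference: 2−1 = (160, 10, +1.12); 3−1 = (170, -110, +1.32).
Determinant of the coordinate differences = 160·(-110) − 170·10 = -19300.
∂h/∂x = [(+1.12)·(-110) − (+1.32)·10] / -19300 = +0.007067
∂h/∂y = [160·(+1.32) − 170·(+1.12)] / -19300 = -0.001078
|∇h| = √(0.007067² + -0.001078²) = 0.007149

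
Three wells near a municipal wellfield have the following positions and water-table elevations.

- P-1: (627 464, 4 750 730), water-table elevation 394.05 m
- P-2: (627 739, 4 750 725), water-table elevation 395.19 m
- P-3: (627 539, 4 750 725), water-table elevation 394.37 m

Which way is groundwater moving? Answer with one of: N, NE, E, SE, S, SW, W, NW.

Differences from P-1: to P-2 (Δx, Δy, Δh) = (275, -5, +1.14); to P-3 = (75, -5, +0.32).
Determinant of the coordinate differences = 275·(-5) − 75·(-5) = -1000.
∂h/∂x = [(+1.14)·(-5) − (+0.32)·(-5)] / -1000 = +0.004100
∂h/∂y = [275·(+0.32) − 75·(+1.14)] / -1000 = -0.002500
Flow = −∇h = (-0.004100 east, +0.002500 north), which points northwest.

NW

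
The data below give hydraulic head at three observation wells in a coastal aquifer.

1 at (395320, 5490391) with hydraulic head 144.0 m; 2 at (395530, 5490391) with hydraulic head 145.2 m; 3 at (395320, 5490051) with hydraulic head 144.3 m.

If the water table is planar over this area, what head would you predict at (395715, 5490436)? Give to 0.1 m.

146.2 m

∂h/∂x = (145.2 − 144.0) / (395530 − 395320) = +0.005714
∂h/∂y = (144.3 − 144.0) / (5490051 − 5490391) = -0.0008824
h(395715, 5490436) = 144.0 + (+0.005714)·(395) + (-0.0008824)·(45) = 144.0 +2.257 -0.040 = 146.217 m.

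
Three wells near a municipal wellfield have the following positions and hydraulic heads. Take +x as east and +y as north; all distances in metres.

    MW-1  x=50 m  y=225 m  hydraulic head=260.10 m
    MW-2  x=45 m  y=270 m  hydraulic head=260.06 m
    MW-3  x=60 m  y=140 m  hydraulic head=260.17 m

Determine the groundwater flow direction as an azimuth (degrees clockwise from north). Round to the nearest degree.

Differences from MW-1: to MW-2 (Δx, Δy, Δh) = (-5, 45, -0.04); to MW-3 = (10, -85, +0.07).
Determinant of the coordinate differences = (-5)·(-85) − 10·45 = -25.
∂h/∂x = [(-0.04)·(-85) − (+0.07)·45] / -25 = -0.01000
∂h/∂y = [(-5)·(+0.07) − 10·(-0.04)] / -25 = -0.002000
Flow direction (−∇h) has components (+0.01000 E, +0.002000 N).
Azimuth = atan2(E, N) = atan2(+0.01000, +0.002000) = 78.7° ≈ 079°.

079°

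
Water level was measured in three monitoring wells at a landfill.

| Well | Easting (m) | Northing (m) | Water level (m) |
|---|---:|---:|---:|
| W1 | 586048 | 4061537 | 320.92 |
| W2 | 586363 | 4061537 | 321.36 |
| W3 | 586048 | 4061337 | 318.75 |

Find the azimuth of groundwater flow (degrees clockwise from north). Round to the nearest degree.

∂h/∂x = (321.36 − 320.92) / (586363 − 586048) = +0.001397
∂h/∂y = (318.75 − 320.92) / (4061337 − 4061537) = +0.01085
Flow direction (−∇h) has components (-0.001397 E, -0.01085 N).
Azimuth = atan2(E, N) = atan2(-0.001397, -0.01085) = 187.3° ≈ 187°.

187°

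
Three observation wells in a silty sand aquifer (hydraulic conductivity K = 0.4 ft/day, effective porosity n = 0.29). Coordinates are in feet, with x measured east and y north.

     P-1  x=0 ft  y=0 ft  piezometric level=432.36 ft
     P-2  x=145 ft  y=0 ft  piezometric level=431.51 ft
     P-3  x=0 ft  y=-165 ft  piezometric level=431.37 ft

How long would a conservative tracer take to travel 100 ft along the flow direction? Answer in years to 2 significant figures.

∂h/∂x = (431.51 − 432.36) / (145 − 0) = -0.005862
∂h/∂y = (431.37 − 432.36) / (-165 − 0) = +0.006000
|∇h| = √(-0.005862² + 0.006000²) = 0.008388
Seepage velocity v = K·i/n = 0.4 × 0.008388 / 0.29 = 0.01157 ft/day.
t = 100 / 0.01157 = 8643 days = 23.7 years.

24 years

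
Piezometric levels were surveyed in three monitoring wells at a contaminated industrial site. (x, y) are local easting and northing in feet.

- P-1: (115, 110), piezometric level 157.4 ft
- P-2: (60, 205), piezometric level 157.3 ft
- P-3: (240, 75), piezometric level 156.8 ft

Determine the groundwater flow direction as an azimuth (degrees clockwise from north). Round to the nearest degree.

With h = a·x + b·y + c and P-1 as origin, the differences give:
  (-55)·a + 95·b = -0.1
  125·a + (-35)·b = -0.6
Eliminate b (×(-35) and ×95, subtract): -9950·a = 60.50 → a = ∂h/∂x = -0.006080
Back-substitute: b = ∂h/∂y = -0.004573.
Flow direction (−∇h) has components (+0.006080 E, +0.004573 N).
Azimuth = atan2(E, N) = atan2(+0.006080, +0.004573) = 53.1° ≈ 053°.

053°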